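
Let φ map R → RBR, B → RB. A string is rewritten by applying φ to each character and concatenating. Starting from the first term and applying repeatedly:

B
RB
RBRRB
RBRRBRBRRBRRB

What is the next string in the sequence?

Replace each of the 13 characters of RBRRBRBRRBRRB in place — RBR RB RBR RBR RB RBR RB RBR RBR RB RBR RBR RB — and concatenate.

RBRRBRBRRBRRBRBRRBRBRRBRRBRBRRBRRB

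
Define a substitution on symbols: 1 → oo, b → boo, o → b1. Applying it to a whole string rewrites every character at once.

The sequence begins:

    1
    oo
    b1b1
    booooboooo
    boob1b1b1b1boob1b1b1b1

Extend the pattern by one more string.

boob1b1boooobooooboooobooooboob1b1booooboooobooooboooo

Replace each of the 22 characters of boob1b1b1b1boob1b1b1b1 in place — boo b1 b1 boo oo boo oo boo oo boo oo boo b1 b1 boo oo boo oo boo oo boo oo — and concatenate.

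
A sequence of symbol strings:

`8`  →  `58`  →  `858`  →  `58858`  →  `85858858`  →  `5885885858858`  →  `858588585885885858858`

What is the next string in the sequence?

5885885858858858588585885885858858

From term 3 onward, concatenate the second-to-last term with the last: 8·58 = 858, 58·858 = 58858, …
So term 8 is 5885885858858·858588585885885858858.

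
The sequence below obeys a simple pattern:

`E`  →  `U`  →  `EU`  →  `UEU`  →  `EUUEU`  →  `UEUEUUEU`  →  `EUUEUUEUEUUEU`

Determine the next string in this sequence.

UEUEUUEUEUUEUUEUEUUEU

From term 3 onward, concatenate the second-to-last term with the last: E·U = EU, U·EU = UEU, …
Continuing: UEUEUUEU · EUUEUUEUEUUEU gives term 8.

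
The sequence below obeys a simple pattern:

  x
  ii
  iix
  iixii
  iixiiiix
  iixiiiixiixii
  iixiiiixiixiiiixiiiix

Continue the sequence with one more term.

iixiiiixiixiiiixiiiixiixiiiixiixii

Each term (from the third on) is the previous term followed by the one before it: term 3 = ii·x = iix.
Continuing: iixiiiixiixiiiixiiiix · iixiiiixiixii gives term 8.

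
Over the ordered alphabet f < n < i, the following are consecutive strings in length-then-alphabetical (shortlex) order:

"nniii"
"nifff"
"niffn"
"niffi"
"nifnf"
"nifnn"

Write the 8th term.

nifif

Stepping forward 2 times from nifnn: nifnn → nifni, then the target.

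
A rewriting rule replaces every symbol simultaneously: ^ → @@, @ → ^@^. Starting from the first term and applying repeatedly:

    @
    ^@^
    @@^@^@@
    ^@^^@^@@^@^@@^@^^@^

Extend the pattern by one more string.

@@^@^@@@@^@^@@^@^^@^@@^@^@@^@^^@^@@^@^@@@@^@^@@

Replace each of the 19 characters of ^@^^@^@@^@^@@^@^^@^ in place — @@ ^@^ @@ @@ ^@^ @@ ^@^ ^@^ @@ ^@^ @@ ^@^ ^@^ @@ ^@^ @@ @@ ^@^ @@ — and concatenate.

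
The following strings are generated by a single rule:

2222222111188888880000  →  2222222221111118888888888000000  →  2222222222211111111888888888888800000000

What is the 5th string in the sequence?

2222222222222221111111111118888888888888888888000000000000

Reading off run lengths: 2 runs 7, 9, 11; 1 runs 4, 6, 8; 8 runs 7, 10, 13; 0 runs 4, 6, 8 — each is linear in n, where the shown terms are n = 3, 4, 5.
Setting n = 7 gives 15, 12, 19, 12 characters in each block.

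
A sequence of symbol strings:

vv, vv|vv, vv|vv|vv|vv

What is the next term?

vv|vv|vv|vv|vv|vv|vv|vv

s(k+1) = s(k)·|·s(k) — each term doubles the last with '|' between the halves.
So the next term is two copies of vv|vv|vv|vv with '|' between the halves.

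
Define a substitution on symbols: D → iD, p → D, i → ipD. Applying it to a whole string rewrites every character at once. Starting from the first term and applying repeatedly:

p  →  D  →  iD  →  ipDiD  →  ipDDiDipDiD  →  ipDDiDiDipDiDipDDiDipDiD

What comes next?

ipDDiDiDipDiDipDiDipDDiDipDiDipDDiDiDipDiDipDDiDipDiD

Replace each of the 24 characters of ipDDiDiDipDiDipDDiDipDiD in place — ipD D iD iD ipD iD ipD iD ipD D iD ipD iD ipD D iD iD ipD iD ipD D iD ipD iD — and concatenate.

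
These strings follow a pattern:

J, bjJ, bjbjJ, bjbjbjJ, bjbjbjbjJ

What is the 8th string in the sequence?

bjbjbjbjbjbjbjJ

Each term is the previous one with bj prepended.
From bjbjbjbjJ, 3 further steps: bjbjbjbjJ → bjbjbjbjbjJ → bjbjbjbjbjbjJ → (answer).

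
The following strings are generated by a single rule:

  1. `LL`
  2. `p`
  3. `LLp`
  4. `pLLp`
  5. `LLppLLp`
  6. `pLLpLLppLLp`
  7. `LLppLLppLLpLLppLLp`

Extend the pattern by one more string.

pLLpLLppLLpLLppLLppLLpLLppLLp

From term 3 onward, concatenate the second-to-last term with the last: LL·p = LLp, p·LLp = pLLp, …
The next term joins pLLpLLppLLp and LLppLLppLLpLLppLLp.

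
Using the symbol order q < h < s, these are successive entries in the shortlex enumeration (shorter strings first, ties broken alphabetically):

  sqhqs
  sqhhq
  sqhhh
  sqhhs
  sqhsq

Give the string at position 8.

Continuing the enumeration 3 steps past sqhsq: sqhsq → sqhsh → sqhss → (answer).

sqsqq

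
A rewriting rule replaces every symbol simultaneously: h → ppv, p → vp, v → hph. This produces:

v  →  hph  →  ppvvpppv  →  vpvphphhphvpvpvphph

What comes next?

hphvphphvpppvvpppvppvvpppvhphvphphvphphvpppvvpppv

φ(vpvphphhphvpvpvphph) expands symbol-by-symbol to hph vp hph vp ppv vp ppv ppv vp ppv hph vp hph vp hph vp ppv vp ppv; joining the 19 pieces gives the next term.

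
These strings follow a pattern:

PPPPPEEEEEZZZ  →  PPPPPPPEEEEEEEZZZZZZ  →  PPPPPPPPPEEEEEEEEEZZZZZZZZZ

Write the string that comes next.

PPPPPPPPPPPEEEEEEEEEEEZZZZZZZZZZZZ

Each string has the form P^{2n+3} E^{2n+3} Z^{3n} (n = 1, 2, …).
For the next term, n = 4, so the run lengths are 11, 11, 12.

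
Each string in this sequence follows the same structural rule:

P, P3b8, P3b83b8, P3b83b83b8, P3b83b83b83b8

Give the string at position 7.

Every step adds 3b8 to the end: s(k+1) = s(k)·3b8.
From P3b83b83b83b8, 2 further steps: P3b83b83b83b8 → P3b83b83b83b83b8 → (answer).

P3b83b83b83b83b83b8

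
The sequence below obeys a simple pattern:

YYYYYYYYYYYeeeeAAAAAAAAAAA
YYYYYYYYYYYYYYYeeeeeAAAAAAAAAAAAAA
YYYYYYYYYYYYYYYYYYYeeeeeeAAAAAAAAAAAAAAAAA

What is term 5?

Reading off run lengths: Y runs 11, 15, 19; e runs 4, 5, 6; A runs 11, 14, 17 — each is linear in n, where the shown terms are n = 3, 4, 5.
Setting n = 7 gives 27, 8, 23 characters in each block.

YYYYYYYYYYYYYYYYYYYYYYYYYYYeeeeeeeeAAAAAAAAAAAAAAAAAAAAAAA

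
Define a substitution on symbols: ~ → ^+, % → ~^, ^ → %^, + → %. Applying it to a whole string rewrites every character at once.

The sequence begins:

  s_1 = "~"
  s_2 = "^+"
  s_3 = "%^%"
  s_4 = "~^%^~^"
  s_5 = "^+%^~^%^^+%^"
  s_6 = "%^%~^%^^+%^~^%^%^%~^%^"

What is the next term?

~^%^~^^+%^~^%^%^%~^%^^+%^~^%^~^%^~^^+%^~^%^

φ(%^%~^%^^+%^~^%^%^%~^%^) expands symbol-by-symbol to ~^ %^ ~^ ^+ %^ ~^ %^ %^ % ~^ %^ ^+ %^ ~^ %^ ~^ %^ ~^ ^+ %^ ~^ %^; joining the 22 pieces gives the next term.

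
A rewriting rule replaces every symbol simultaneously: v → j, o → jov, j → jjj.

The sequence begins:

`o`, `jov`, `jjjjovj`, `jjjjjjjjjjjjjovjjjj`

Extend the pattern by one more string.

jjjjjjjjjjjjjjjjjjjjjjjjjjjjjjjjjjjjjjjjovjjjjjjjjjjjjj

φ(jjjjjjjjjjjjjovjjjj) expands symbol-by-symbol to jjj jjj jjj jjj jjj jjj jjj jjj jjj jjj jjj jjj jjj jov j jjj jjj jjj jjj; joining the 19 pieces gives the next term.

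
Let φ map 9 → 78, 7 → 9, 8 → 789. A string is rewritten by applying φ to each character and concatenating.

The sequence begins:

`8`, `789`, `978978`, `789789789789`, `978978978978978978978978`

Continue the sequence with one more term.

Applying the rule to each of the 24 symbols of 978978978978978978978978 gives the pieces 78 9 789 78 9 789 78 9 789 78 9 789 78 9 789 78 9 789 78 9 789 78 9 789, which concatenate to the answer.

789789789789789789789789789789789789789789789789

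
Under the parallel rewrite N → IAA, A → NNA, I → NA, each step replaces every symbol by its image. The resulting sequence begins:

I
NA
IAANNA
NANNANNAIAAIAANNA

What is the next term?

IAANNAIAAIAANNAIAAIAANNANANNANNANANNANNAIAAIAANNA

Applying the rule to each of the 17 symbols of NANNANNAIAAIAANNA gives the pieces IAA NNA IAA IAA NNA IAA IAA NNA NA NNA NNA NA NNA NNA IAA IAA NNA, which concatenate to the answer.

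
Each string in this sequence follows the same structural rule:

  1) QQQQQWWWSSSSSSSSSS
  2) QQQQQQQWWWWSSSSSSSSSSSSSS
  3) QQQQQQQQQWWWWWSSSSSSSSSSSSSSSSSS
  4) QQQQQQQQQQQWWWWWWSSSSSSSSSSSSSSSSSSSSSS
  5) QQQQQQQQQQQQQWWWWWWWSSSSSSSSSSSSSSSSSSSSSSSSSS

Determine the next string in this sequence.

QQQQQQQQQQQQQQQWWWWWWWWSSSSSSSSSSSSSSSSSSSSSSSSSSSSSS

Each string has the form Q^{2n-1} W^{n} S^{4n-2}, where the shown terms are n = 3, 4, 5, 6, 7.
At n = 8 the blocks have lengths 15, 8, 30.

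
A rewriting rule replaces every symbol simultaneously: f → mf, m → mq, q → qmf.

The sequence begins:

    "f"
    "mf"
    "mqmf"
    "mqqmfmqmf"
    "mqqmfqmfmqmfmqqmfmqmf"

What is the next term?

Rewriting the 21 symbols of mqqmfqmfmqmfmqqmfmqmf one by one yields mq qmf qmf mq mf qmf mq mf mq qmf mq mf mq qmf qmf mq mf mq qmf mq mf; concatenated:

mqqmfqmfmqmfqmfmqmfmqqmfmqmfmqqmfqmfmqmfmqqmfmqmf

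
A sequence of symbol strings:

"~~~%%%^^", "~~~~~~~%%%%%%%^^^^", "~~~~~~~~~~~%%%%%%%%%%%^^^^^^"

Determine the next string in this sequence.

~~~~~~~~~~~~~~~%%%%%%%%%%%%%%%^^^^^^^^

Term n consists of 4n-1 ~'s, followed by 4n-1 %'s, followed by 2n ^'s (n = 1, 2, …).
At n = 4 the blocks have lengths 15, 15, 8.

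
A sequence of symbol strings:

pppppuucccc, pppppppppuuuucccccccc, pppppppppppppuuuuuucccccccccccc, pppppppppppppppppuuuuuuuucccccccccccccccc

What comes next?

The n-th term is 4n+1 p's then 2n u's then 4n c's (n = 1, 2, …).
Setting n = 5 gives 21, 10, 20 characters in each block.

pppppppppppppppppppppuuuuuuuuuucccccccccccccccccccc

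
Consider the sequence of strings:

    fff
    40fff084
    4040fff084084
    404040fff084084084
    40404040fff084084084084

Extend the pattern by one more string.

Each term wraps the previous one in 40 on the left and 084 on the right.
Applying this once more to 40404040fff084084084084:

4040404040fff084084084084084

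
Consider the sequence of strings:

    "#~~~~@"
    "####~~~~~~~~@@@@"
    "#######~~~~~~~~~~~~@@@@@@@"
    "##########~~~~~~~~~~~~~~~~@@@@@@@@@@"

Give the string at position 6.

################~~~~~~~~~~~~~~~~~~~~~~~~@@@@@@@@@@@@@@@@

Each string has the form #^{3n-2} ~^{4n} @^{3n-2} (n = 1, 2, …).
At n = 6 the blocks have lengths 16, 24, 16.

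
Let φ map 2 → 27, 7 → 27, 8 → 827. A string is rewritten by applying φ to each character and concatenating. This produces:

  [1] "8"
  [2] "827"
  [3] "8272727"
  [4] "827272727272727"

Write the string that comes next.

8272727272727272727272727272727

Replace each of the 15 characters of 827272727272727 in place — 827 27 27 27 27 27 27 27 27 27 27 27 27 27 27 — and concatenate.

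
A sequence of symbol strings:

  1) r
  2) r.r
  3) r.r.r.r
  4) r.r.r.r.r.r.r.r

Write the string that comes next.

s(k+1) = s(k)·.·s(k) — each term doubles the last with '.' between the halves.
Doubling r.r.r.r.r.r.r.r with '.' between the halves:

r.r.r.r.r.r.r.r.r.r.r.r.r.r.r.r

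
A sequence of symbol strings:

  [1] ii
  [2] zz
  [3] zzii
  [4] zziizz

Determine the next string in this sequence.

zziizzzzii

Each term (from the third on) is the previous term followed by the one before it: term 3 = zz·ii = zzii.
So term 5 is zziizz·zzii.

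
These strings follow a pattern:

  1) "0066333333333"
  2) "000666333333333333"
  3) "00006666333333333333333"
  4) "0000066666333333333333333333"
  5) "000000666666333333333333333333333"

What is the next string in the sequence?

Term n consists of n 0's, followed by n 6's, followed by 3n+3 3's, where the shown terms are n = 2, 3, 4, 5, 6.
Setting n = 7 gives 7, 7, 24 characters in each block.

00000006666666333333333333333333333333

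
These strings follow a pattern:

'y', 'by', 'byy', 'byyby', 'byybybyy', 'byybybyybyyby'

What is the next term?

This is a Fibonacci-style word recurrence s(k) = s(k−1)·s(k−2): e.g. by·y = byy.
The next term joins byybybyybyyby and byybybyy.

byybybyybyybybyybybyy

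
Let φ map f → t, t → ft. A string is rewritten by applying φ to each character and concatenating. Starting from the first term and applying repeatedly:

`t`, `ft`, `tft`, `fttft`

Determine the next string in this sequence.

tftfttft

Apply φ to fttft symbol by symbol: f→t, t→ft, t→ft, f→t, t→ft; joined: t ft ft t ft.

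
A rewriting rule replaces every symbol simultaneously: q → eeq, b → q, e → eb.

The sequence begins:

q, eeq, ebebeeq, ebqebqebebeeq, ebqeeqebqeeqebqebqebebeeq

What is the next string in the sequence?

φ(ebqeeqebqeeqebqebqebebeeq) expands symbol-by-symbol to eb q eeq eb eb eeq eb q eeq eb eb eeq eb q eeq eb q eeq eb q eb q eb eb eeq; joining the 25 pieces gives the next term.

ebqeeqebebeeqebqeeqebebeeqebqeeqebqeeqebqebqebebeeq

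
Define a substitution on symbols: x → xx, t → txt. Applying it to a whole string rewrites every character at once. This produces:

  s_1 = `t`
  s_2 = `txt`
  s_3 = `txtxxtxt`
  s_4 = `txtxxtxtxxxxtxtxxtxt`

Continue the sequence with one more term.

txtxxtxtxxxxtxtxxtxtxxxxxxxxtxtxxtxtxxxxtxtxxtxt

φ(txtxxtxtxxxxtxtxxtxt) expands symbol-by-symbol to txt xx txt xx xx txt xx txt xx xx xx xx txt xx txt xx xx txt xx txt; joining the 20 pieces gives the next term.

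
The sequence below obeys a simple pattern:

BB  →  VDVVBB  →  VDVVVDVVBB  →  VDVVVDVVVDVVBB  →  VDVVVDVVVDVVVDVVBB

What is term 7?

The strings grow by a fixed prefix VDVV each time.
From VDVVVDVVVDVVVDVVBB, 2 further steps: VDVVVDVVVDVVVDVVBB → VDVVVDVVVDVVVDVVVDVVBB → (answer).

VDVVVDVVVDVVVDVVVDVVVDVVBB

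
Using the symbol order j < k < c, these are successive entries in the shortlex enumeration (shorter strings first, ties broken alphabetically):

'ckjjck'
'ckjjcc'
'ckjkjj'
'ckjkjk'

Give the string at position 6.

ckjkkj

Continuing the enumeration 2 steps past ckjkjk: ckjkjk → ckjkjc → (answer).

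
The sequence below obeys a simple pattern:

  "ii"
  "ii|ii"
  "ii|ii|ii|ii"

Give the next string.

Every step duplicates the string with '|' between the halves.
Doubling ii|ii|ii|ii with '|' between the halves:

ii|ii|ii|ii|ii|ii|ii|ii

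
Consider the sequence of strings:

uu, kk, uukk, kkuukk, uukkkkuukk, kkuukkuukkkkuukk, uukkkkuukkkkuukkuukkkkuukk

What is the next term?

kkuukkuukkkkuukkuukkkkuukkkkuukkuukkkkuukk

Each term (from the third on) is the two preceding terms concatenated in order: term 3 = uu·kk = uukk.
The next term joins kkuukkuukkkkuukk and uukkkkuukkkkuukkuukkkkuukk.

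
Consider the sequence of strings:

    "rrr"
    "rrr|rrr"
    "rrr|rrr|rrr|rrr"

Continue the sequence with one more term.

s(k+1) = s(k)·|·s(k) — each term doubles the last with '|' between the halves.
One more doubling of rrr|rrr|rrr|rrr gives the answer.

rrr|rrr|rrr|rrr|rrr|rrr|rrr|rrr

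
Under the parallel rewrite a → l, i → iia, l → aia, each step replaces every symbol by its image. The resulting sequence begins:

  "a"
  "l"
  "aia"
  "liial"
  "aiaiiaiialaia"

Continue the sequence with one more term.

Applying the rule to each of the 13 symbols of aiaiiaiialaia gives the pieces l iia l iia iia l iia iia l aia l iia l, which concatenate to the answer.

liialiiaiialiiaiialaialiial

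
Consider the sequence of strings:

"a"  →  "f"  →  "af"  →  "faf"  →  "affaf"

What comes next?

fafaffaf

This is a Fibonacci-style word recurrence s(k) = s(k−2)·s(k−1): e.g. a·f = af.
Continuing: faf · affaf gives term 6.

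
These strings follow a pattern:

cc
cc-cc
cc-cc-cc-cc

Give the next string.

s(k+1) = s(k)·-·s(k) — each term doubles the last with '-' between the halves.
Doubling cc-cc-cc-cc with '-' between the halves:

cc-cc-cc-cc-cc-cc-cc-cc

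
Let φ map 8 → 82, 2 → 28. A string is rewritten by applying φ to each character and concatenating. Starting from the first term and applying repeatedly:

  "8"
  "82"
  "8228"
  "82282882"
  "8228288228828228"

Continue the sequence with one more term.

Rewriting the 16 symbols of 8228288228828228 one by one yields 82 28 28 82 28 82 82 28 28 82 82 28 82 28 28 82; concatenated:

82282882288282282882822882282882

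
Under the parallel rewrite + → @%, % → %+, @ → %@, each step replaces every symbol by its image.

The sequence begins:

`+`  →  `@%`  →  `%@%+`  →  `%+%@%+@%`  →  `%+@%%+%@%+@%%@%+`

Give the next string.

%+@%%@%+%+@%%+%@%+@%%@%+%+%@%+@%

Replace each of the 16 characters of %+@%%+%@%+@%%@%+ in place — %+ @% %@ %+ %+ @% %+ %@ %+ @% %@ %+ %+ %@ %+ @% — and concatenate.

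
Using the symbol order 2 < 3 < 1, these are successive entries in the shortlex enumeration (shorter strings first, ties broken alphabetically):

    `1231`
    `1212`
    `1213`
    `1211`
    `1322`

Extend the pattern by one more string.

1323

Find the rightmost character of 1322 below 1, bump it to the next letter, and reset everything to its right to 2.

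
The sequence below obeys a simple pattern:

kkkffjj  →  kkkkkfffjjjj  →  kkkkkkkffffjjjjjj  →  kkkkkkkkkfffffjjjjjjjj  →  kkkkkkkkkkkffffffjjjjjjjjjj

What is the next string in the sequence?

Reading off run lengths: k runs 3, 5, 7, 9, 11; f runs 2, 3, 4, 5, 6; j runs 2, 4, 6, 8, 10 — each is linear in n (n = 1, 2, …).
Setting n = 6 gives 13, 7, 12 characters in each block.

kkkkkkkkkkkkkfffffffjjjjjjjjjjjj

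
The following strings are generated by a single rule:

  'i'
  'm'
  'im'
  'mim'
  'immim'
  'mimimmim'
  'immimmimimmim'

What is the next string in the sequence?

This is a Fibonacci-style word recurrence s(k) = s(k−2)·s(k−1): e.g. i·m = im.
The next term joins mimimmim and immimmimimmim.

mimimmimimmimmimimmim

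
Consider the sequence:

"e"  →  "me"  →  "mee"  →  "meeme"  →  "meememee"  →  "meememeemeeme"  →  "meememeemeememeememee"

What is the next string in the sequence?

Each term (from the third on) is the previous term followed by the one before it: term 3 = me·e = mee.
Continuing: meememeemeememeememee · meememeemeeme gives term 8.

meememeemeememeememeemeememeemeeme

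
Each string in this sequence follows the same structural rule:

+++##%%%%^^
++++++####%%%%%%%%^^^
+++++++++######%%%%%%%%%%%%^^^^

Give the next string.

++++++++++++########%%%%%%%%%%%%%%%%^^^^^

Reading off run lengths: + runs 3, 6, 9; # runs 2, 4, 6; % runs 4, 8, 12; ^ runs 2, 3, 4 — each is linear in n (n = 1, 2, …).
Setting n = 4 gives 12, 8, 16, 5 characters in each block.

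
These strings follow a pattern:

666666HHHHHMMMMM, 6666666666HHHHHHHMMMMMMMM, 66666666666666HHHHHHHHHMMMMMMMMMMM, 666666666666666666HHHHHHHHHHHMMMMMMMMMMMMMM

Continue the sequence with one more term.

6666666666666666666666HHHHHHHHHHHHHMMMMMMMMMMMMMMMMM

Reading off run lengths: 6 runs 6, 10, 14, 18; H runs 5, 7, 9, 11; M runs 5, 8, 11, 14 — each is linear in n (n = 1, 2, …).
For the next term, n = 5, so the run lengths are 22, 13, 17.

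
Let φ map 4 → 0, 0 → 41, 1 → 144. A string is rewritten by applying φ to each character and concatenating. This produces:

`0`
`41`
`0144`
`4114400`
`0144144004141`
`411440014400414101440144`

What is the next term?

01441440041411440041410144014441144004114400

φ(411440014400414101440144) expands symbol-by-symbol to 0 144 144 0 0 41 41 144 0 0 41 41 0 144 0 144 41 144 0 0 41 144 0 0; joining the 24 pieces gives the next term.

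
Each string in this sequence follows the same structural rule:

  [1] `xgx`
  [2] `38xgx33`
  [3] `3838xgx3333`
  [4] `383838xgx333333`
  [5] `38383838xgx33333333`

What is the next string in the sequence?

s(k+1) = 38·s(k)·33, so each term gains 38 as a prefix and 33 as a suffix.
Applying this once more to 38383838xgx33333333:

3838383838xgx3333333333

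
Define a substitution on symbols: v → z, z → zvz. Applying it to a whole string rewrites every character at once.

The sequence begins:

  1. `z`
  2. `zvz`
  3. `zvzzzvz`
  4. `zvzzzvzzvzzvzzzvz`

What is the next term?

zvzzzvzzvzzvzzzvzzvzzzvzzvzzzvzzvzzvzzzvz

Applying the rule to each of the 17 symbols of zvzzzvzzvzzvzzzvz gives the pieces zvz z zvz zvz zvz z zvz zvz z zvz zvz z zvz zvz zvz z zvz, which concatenate to the answer.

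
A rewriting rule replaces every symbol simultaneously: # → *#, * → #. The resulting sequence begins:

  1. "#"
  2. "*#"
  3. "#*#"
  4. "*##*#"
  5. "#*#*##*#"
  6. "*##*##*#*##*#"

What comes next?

Applying the rule to each of the 13 symbols of *##*##*#*##*# gives the pieces # *# *# # *# *# # *# # *# *# # *#, which concatenate to the answer.

#*#*##*#*##*##*#*##*#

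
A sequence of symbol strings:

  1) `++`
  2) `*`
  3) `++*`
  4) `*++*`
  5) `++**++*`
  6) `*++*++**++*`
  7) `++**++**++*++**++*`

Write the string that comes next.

This is a Fibonacci-style word recurrence s(k) = s(k−2)·s(k−1): e.g. ++·* = ++*.
So term 8 is *++*++**++*·++**++**++*++**++*.

*++*++**++*++**++**++*++**++*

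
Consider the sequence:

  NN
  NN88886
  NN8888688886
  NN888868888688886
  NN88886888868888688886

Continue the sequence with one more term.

NN8888688886888868888688886

Every step adds 88886 to the end: s(k+1) = s(k)·88886.
So the next term is NN88886888868888688886·88886.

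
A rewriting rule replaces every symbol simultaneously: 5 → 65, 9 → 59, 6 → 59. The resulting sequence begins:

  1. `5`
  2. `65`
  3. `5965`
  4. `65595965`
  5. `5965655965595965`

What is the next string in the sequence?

Rewriting the 16 symbols of 5965655965595965 one by one yields 65 59 59 65 59 65 65 59 59 65 65 59 65 59 59 65; concatenated:

65595965596565595965655965595965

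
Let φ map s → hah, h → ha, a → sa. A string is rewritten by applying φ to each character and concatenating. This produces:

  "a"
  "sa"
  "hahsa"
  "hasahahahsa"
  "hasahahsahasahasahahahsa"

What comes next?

Rewriting the 24 symbols of hasahahsahasahasahahahsa one by one yields ha sa hah sa ha sa ha hah sa ha sa hah sa ha sa hah sa ha sa ha sa ha hah sa; concatenated:

hasahahsahasahahahsahasahahsahasahahsahasahasahahahsa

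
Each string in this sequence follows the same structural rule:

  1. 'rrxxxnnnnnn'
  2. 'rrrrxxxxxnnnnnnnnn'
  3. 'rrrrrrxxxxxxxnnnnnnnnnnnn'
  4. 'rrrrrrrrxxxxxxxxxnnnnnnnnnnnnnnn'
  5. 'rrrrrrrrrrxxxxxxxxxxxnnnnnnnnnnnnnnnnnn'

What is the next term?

Each string has the form r^{2n-2} x^{2n-1} n^{3n}, where the shown terms are n = 2, 3, 4, 5, 6.
Setting n = 7 gives 12, 13, 21 characters in each block.

rrrrrrrrrrrrxxxxxxxxxxxxxnnnnnnnnnnnnnnnnnnnnn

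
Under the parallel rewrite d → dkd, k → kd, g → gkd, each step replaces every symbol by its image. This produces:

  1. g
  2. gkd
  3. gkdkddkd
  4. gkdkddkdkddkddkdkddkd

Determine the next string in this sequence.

Rewriting the 21 symbols of gkdkddkdkddkddkdkddkd one by one yields gkd kd dkd kd dkd dkd kd dkd kd dkd dkd kd dkd dkd kd dkd kd dkd dkd kd dkd; concatenated:

gkdkddkdkddkddkdkddkdkddkddkdkddkddkdkddkdkddkddkdkddkd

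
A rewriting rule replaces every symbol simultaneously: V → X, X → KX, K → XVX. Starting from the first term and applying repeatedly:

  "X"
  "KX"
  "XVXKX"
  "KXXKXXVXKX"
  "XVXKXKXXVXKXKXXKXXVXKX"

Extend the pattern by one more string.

Rewriting the 22 symbols of XVXKXKXXVXKXKXXKXXVXKX one by one yields KX X KX XVX KX XVX KX KX X KX XVX KX XVX KX KX XVX KX KX X KX XVX KX; concatenated:

KXXKXXVXKXXVXKXKXXKXXVXKXXVXKXKXXVXKXKXXKXXVXKX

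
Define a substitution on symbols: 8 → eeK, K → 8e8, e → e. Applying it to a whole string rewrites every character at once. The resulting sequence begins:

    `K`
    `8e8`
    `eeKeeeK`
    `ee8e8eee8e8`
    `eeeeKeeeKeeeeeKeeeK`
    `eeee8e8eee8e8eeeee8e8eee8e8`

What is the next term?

Rewriting the 27 symbols of eeee8e8eee8e8eeeee8e8eee8e8 one by one yields e e e e eeK e eeK e e e eeK e eeK e e e e e eeK e eeK e e e eeK e eeK; concatenated:

eeeeeeKeeeKeeeeeKeeeKeeeeeeeKeeeKeeeeeKeeeK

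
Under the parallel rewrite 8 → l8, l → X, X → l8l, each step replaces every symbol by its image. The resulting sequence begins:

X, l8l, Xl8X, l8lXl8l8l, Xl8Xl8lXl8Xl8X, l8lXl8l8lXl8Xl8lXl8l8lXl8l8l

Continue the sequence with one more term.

Rewriting the 28 symbols of l8lXl8l8lXl8Xl8lXl8l8lXl8l8l one by one yields X l8 X l8l X l8 X l8 X l8l X l8 l8l X l8 X l8l X l8 X l8 X l8l X l8 X l8 X; concatenated:

Xl8Xl8lXl8Xl8Xl8lXl8l8lXl8Xl8lXl8Xl8Xl8lXl8Xl8X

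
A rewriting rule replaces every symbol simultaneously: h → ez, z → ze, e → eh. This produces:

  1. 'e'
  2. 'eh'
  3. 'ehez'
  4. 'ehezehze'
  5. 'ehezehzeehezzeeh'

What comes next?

Replace each of the 16 characters of ehezehzeehezzeeh in place — eh ez eh ze eh ez ze eh eh ez eh ze ze eh eh ez — and concatenate.

ehezehzeehezzeehehezehzezeehehez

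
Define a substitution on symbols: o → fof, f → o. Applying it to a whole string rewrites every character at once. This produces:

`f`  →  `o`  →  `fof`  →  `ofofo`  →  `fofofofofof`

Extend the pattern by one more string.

Expanding fofofofofof: f→o, o→fof, f→o, o→fof, f→o, o→fof, f→o, o→fof, f→o, o→fof, f→o. Concatenated: o fof o fof o fof o fof o fof o.

ofofofofofofofofofofo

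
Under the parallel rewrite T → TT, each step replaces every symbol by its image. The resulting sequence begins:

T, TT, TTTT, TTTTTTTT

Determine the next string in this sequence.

Expanding TTTTTTTT: T→TT, T→TT, T→TT, T→TT, T→TT, T→TT, T→TT, T→TT. Concatenated: TT TT TT TT TT TT TT TT.

TTTTTTTTTTTTTTTT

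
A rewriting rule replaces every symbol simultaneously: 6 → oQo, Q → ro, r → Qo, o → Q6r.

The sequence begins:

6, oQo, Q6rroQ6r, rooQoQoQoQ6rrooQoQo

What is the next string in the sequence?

Rewriting the 19 symbols of rooQoQoQoQ6rrooQoQo one by one yields Qo Q6r Q6r ro Q6r ro Q6r ro Q6r ro oQo Qo Qo Q6r Q6r ro Q6r ro Q6r; concatenated:

QoQ6rQ6rroQ6rroQ6rroQ6rrooQoQoQoQ6rQ6rroQ6rroQ6r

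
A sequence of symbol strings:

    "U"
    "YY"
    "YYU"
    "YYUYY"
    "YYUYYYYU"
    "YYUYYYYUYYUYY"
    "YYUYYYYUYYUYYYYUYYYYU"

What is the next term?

YYUYYYYUYYUYYYYUYYYYUYYUYYYYUYYUYY

Each term (from the third on) is the previous term followed by the one before it: term 3 = YY·U = YYU.
The next term joins YYUYYYYUYYUYYYYUYYYYU and YYUYYYYUYYUYY.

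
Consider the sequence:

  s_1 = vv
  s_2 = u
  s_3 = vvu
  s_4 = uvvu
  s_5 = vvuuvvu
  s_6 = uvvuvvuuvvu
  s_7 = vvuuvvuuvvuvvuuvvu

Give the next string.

uvvuvvuuvvuvvuuvvuuvvuvvuuvvu

Each term (from the third on) is the two preceding terms concatenated in order: term 3 = vv·u = vvu.
So term 8 is uvvuvvuuvvu·vvuuvvuuvvuvvuuvvu.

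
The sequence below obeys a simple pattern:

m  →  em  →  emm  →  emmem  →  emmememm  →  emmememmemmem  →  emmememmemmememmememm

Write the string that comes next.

emmememmemmememmememmemmememmemmem

From term 3 onward, concatenate the last term with the second-to-last: em·m = emm, emm·em = emmem, …
Continuing: emmememmemmememmememm · emmememmemmem gives term 8.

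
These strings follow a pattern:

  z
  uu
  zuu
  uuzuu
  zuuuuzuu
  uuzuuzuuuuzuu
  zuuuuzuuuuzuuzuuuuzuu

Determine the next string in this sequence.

This is a Fibonacci-style word recurrence s(k) = s(k−2)·s(k−1): e.g. z·uu = zuu.
The next term joins uuzuuzuuuuzuu and zuuuuzuuuuzuuzuuuuzuu.

uuzuuzuuuuzuuzuuuuzuuuuzuuzuuuuzuu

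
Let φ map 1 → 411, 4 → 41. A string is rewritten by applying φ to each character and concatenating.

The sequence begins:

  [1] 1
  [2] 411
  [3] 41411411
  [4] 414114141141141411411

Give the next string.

4141141411411414114141141141411411414114141141141411411

Applying the rule to each of the 21 symbols of 414114141141141411411 gives the pieces 41 411 41 411 411 41 411 41 411 411 41 411 411 41 411 41 411 411 41 411 411, which concatenate to the answer.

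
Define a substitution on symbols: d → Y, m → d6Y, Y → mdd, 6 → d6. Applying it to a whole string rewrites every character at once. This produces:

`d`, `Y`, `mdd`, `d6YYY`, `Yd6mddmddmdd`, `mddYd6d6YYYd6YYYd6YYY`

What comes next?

d6YYYmddYd6Yd6mddmddmddYd6mddmddmddYd6mddmddmdd

Replace each of the 21 characters of mddYd6d6YYYd6YYYd6YYY in place — d6Y Y Y mdd Y d6 Y d6 mdd mdd mdd Y d6 mdd mdd mdd Y d6 mdd mdd mdd — and concatenate.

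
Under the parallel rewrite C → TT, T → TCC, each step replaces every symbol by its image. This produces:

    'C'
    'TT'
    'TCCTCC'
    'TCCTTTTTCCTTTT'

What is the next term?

TCCTTTTTCCTCCTCCTCCTCCTTTTTCCTCCTCCTCC

Replace each of the 14 characters of TCCTTTTTCCTTTT in place — TCC TT TT TCC TCC TCC TCC TCC TT TT TCC TCC TCC TCC — and concatenate.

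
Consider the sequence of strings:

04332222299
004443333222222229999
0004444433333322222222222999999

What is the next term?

00004444444333333332222222222222299999999

Each string has the form 0^{n} 4^{2n-1} 3^{2n} 2^{3n+2} 9^{2n} (n = 1, 2, …).
For the next term, n = 4, so the run lengths are 4, 7, 8, 14, 8.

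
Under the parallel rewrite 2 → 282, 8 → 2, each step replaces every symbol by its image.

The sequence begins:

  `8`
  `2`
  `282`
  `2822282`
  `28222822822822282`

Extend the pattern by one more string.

Rewriting the 17 symbols of 28222822822822282 one by one yields 282 2 282 282 282 2 282 282 2 282 282 2 282 282 282 2 282; concatenated:

28222822822822282282228228222822822822282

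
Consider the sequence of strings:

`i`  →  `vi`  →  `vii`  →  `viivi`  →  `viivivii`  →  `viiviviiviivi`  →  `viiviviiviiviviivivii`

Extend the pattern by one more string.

From term 3 onward, concatenate the last term with the second-to-last: vi·i = vii, vii·vi = viivi, …
So term 8 is viiviviiviiviviivivii·viiviviiviivi.

viiviviiviiviviiviviiviiviviiviivi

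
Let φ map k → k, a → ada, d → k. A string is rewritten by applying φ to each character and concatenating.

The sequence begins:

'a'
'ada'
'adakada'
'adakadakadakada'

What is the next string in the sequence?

adakadakadakadakadakadakadakada

φ(adakadakadakada) expands symbol-by-symbol to ada k ada k ada k ada k ada k ada k ada k ada; joining the 15 pieces gives the next term.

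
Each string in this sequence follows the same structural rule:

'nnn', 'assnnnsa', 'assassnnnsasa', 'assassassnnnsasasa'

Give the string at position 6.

Every step adds ass to the front and sa to the end of the previous string.
From assassassnnnsasasa, 2 further steps: assassassnnnsasasa → assassassassnnnsasasasa → (answer).

assassassassassnnnsasasasasa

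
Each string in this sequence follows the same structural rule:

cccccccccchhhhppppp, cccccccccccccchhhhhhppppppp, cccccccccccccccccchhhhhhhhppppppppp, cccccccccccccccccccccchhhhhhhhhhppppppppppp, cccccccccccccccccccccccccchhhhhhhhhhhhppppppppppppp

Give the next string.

cccccccccccccccccccccccccccccchhhhhhhhhhhhhhppppppppppppppp

Reading off run lengths: c runs 10, 14, 18, 22, 26; h runs 4, 6, 8, 10, 12; p runs 5, 7, 9, 11, 13 — each is linear in n, where the shown terms are n = 2, 3, 4, 5, 6.
At n = 7 the blocks have lengths 30, 14, 15.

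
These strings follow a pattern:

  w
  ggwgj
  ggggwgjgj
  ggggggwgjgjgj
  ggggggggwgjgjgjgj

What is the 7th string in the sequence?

Every step adds gg to the front and gj to the end of the previous string.
From ggggggggwgjgjgjgj, 2 further steps: ggggggggwgjgjgjgj → ggggggggggwgjgjgjgjgj → (answer).

ggggggggggggwgjgjgjgjgjgj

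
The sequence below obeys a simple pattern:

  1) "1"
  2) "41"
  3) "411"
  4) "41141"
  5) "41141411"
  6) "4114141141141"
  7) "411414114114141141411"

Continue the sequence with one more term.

From term 3 onward, concatenate the last term with the second-to-last: 41·1 = 411, 411·41 = 41141, …
So term 8 is 411414114114141141411·4114141141141.

4114141141141411414114114141141141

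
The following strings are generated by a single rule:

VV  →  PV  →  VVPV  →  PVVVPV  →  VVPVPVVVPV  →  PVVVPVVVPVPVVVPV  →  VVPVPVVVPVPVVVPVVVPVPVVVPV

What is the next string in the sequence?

PVVVPVVVPVPVVVPVVVPVPVVVPVPVVVPVVVPVPVVVPV

From term 3 onward, concatenate the second-to-last term with the last: VV·PV = VVPV, PV·VVPV = PVVVPV, …
So term 8 is PVVVPVVVPVPVVVPV·VVPVPVVVPVPVVVPVVVPVPVVVPV.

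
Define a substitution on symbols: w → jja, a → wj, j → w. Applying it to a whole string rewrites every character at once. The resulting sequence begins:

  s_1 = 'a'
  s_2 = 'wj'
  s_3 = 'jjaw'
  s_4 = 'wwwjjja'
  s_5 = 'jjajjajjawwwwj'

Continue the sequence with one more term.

Rewriting the 14 symbols of jjajjajjawwwwj one by one yields w w wj w w wj w w wj jja jja jja jja w; concatenated:

wwwjwwwjwwwjjjajjajjajjaw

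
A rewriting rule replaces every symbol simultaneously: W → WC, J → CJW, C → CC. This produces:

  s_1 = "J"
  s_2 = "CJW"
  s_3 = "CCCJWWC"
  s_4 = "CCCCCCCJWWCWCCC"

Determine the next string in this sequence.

Applying the rule to each of the 15 symbols of CCCCCCCJWWCWCCC gives the pieces CC CC CC CC CC CC CC CJW WC WC CC WC CC CC CC, which concatenate to the answer.

CCCCCCCCCCCCCCCJWWCWCCCWCCCCCCC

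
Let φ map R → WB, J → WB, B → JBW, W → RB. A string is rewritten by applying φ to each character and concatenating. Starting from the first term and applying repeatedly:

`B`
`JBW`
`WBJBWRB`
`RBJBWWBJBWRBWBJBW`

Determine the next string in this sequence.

Applying the rule to each of the 17 symbols of RBJBWWBJBWRBWBJBW gives the pieces WB JBW WB JBW RB RB JBW WB JBW RB WB JBW RB JBW WB JBW RB, which concatenate to the answer.

WBJBWWBJBWRBRBJBWWBJBWRBWBJBWRBJBWWBJBWRB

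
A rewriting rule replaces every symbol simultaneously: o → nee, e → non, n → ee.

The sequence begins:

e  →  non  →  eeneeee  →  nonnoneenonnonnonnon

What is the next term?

Rewriting the 20 symbols of nonnoneenonnonnonnon one by one yields ee nee ee ee nee ee non non ee nee ee ee nee ee ee nee ee ee nee ee; concatenated:

eeneeeeeeneeeenonnoneeneeeeeeneeeeeeneeeeeeneeee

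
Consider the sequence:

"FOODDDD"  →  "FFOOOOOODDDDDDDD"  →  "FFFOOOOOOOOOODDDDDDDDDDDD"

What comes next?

Reading off run lengths: F runs 1, 2, 3; O runs 2, 6, 10; D runs 4, 8, 12 — each is linear in n (n = 1, 2, …).
Setting n = 4 gives 4, 14, 16 characters in each block.

FFFFOOOOOOOOOOOOOODDDDDDDDDDDDDDDD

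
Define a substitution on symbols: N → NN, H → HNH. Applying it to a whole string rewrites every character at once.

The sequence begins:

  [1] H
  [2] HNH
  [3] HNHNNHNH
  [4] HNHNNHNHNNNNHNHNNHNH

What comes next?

HNHNNHNHNNNNHNHNNHNHNNNNNNNNHNHNNHNHNNNNHNHNNHNH

φ(HNHNNHNHNNNNHNHNNHNH) expands symbol-by-symbol to HNH NN HNH NN NN HNH NN HNH NN NN NN NN HNH NN HNH NN NN HNH NN HNH; joining the 20 pieces gives the next term.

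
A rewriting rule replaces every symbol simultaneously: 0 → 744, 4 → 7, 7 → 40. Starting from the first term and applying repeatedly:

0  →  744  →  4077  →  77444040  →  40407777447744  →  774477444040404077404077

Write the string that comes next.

40407740407777447744774477444040774477444040

φ(774477444040404077404077) expands symbol-by-symbol to 40 40 7 7 40 40 7 7 7 744 7 744 7 744 7 744 40 40 7 744 7 744 40 40; joining the 24 pieces gives the next term.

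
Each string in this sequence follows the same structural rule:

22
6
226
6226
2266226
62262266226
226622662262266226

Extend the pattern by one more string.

This is a Fibonacci-style word recurrence s(k) = s(k−2)·s(k−1): e.g. 22·6 = 226.
Continuing: 62262266226 · 226622662262266226 gives term 8.

62262266226226622662262266226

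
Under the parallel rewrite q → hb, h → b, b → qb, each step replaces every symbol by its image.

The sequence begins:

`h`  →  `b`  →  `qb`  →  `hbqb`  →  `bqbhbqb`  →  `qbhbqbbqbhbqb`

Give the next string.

Replace each of the 13 characters of qbhbqbbqbhbqb in place — hb qb b qb hb qb qb hb qb b qb hb qb — and concatenate.

hbqbbqbhbqbqbhbqbbqbhbqb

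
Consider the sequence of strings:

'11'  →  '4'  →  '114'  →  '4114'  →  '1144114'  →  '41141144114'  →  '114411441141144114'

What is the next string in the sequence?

This is a Fibonacci-style word recurrence s(k) = s(k−2)·s(k−1): e.g. 11·4 = 114.
The next term joins 41141144114 and 114411441141144114.

41141144114114411441141144114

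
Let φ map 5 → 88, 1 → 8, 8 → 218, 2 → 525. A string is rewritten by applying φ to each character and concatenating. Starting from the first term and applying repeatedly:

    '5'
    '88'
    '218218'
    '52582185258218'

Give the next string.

Rewriting the 14 symbols of 52582185258218 one by one yields 88 525 88 218 525 8 218 88 525 88 218 525 8 218; concatenated:

8852588218525821888525882185258218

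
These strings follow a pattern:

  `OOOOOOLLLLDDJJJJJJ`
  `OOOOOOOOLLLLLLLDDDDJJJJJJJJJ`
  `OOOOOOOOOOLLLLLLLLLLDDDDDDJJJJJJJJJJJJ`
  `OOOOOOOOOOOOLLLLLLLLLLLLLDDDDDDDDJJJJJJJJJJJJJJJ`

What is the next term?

OOOOOOOOOOOOOOLLLLLLLLLLLLLLLLDDDDDDDDDDJJJJJJJJJJJJJJJJJJ

Reading off run lengths: O runs 6, 8, 10, 12; L runs 4, 7, 10, 13; D runs 2, 4, 6, 8; J runs 6, 9, 12, 15 — each is linear in n, where the shown terms are n = 2, 3, 4, 5.
For the next term, n = 6, so the run lengths are 14, 16, 10, 18.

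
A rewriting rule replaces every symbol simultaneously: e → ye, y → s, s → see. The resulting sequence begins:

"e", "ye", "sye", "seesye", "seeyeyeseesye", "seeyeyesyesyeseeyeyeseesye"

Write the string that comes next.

seeyeyesyesyeseesyeseesyeseeyeyesyesyeseeyeyeseesye

φ(seeyeyesyesyeseeyeyeseesye) expands symbol-by-symbol to see ye ye s ye s ye see s ye see s ye see ye ye s ye s ye see ye ye see s ye; joining the 26 pieces gives the next term.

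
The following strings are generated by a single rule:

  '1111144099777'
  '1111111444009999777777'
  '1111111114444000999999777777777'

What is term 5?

Each string has the form 1^{2n+3} 4^{n+1} 0^{n} 9^{2n} 7^{3n} (n = 1, 2, …).
For term 5, n = 5, so the run lengths are 13, 6, 5, 10, 15.

1111111111111444444000009999999999777777777777777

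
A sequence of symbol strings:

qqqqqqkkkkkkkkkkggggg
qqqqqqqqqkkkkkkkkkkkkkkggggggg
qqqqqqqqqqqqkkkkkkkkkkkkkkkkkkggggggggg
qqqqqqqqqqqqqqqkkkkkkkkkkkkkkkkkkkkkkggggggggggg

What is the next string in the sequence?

The n-th term is 3n q's then 4n+2 k's then 2n+1 g's, where the shown terms are n = 2, 3, 4, 5.
Setting n = 6 gives 18, 26, 13 characters in each block.

qqqqqqqqqqqqqqqqqqkkkkkkkkkkkkkkkkkkkkkkkkkkggggggggggggg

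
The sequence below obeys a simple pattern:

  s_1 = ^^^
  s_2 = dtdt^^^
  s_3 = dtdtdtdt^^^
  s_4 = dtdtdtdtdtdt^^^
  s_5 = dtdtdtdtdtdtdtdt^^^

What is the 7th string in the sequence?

Each term is the previous one with dtdt prepended.
From dtdtdtdtdtdtdtdt^^^, 2 further steps: dtdtdtdtdtdtdtdt^^^ → dtdtdtdtdtdtdtdtdtdt^^^ → (answer).

dtdtdtdtdtdtdtdtdtdtdtdt^^^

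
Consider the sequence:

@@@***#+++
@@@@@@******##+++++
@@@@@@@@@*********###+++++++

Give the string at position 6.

Reading off run lengths: @ runs 3, 6, 9; * runs 3, 6, 9; # runs 1, 2, 3; + runs 3, 5, 7 — each is linear in n (n = 1, 2, …).
Setting n = 6 gives 18, 18, 6, 13 characters in each block.

@@@@@@@@@@@@@@@@@@******************######+++++++++++++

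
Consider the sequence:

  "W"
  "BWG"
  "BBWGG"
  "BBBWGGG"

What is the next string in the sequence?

BBBBWGGGG

Every step adds B to the front and G to the end of the previous string.
So the next term is B·BBBWGGG·G.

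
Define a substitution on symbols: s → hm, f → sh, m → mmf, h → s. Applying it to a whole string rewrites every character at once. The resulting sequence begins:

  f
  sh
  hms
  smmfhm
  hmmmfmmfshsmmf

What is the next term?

Applying the rule to each of the 14 symbols of hmmmfmmfshsmmf gives the pieces s mmf mmf mmf sh mmf mmf sh hm s hm mmf mmf sh, which concatenate to the answer.

smmfmmfmmfshmmfmmfshhmshmmmfmmfsh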